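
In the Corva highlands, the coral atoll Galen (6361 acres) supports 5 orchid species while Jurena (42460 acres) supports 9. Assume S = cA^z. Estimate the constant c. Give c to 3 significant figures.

0.332

z = ln(S₂/S₁) / ln(A₂/A₁) = ln(9/5) / ln(42460/6361) = 0.5878 / 1.8984 = 0.3096
c = S₁ / A₁^z = 5 / 6361^0.3096 = 5 / 15.05 = 0.3321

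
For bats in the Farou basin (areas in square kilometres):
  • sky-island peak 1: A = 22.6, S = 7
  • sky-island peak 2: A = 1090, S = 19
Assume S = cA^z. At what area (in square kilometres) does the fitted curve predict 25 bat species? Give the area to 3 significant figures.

z = ln(19/7) / ln(1090/22.6) = 0.9985 / 3.8760 = 0.2576
c = 7 / 22.6^0.2576 = 7 / 2.233 = 3.135
A = (25/3.135)^(1/0.2576) ⇒ ln A = ln(7.974)/0.2576 = 8.0592
A = e^8.0592 ≈ 3163 square kilometres

3160 square kilometres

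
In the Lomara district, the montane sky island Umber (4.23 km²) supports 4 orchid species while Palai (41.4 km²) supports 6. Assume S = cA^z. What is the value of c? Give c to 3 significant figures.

z = ln(S₂/S₁) / ln(A₂/A₁) = ln(6/4) / ln(41.4/4.23) = 0.4055 / 2.2811 = 0.1778
c = S₁ / A₁^z = 4 / 4.23^0.1778 = 4 / 1.292 = 3.095

3.10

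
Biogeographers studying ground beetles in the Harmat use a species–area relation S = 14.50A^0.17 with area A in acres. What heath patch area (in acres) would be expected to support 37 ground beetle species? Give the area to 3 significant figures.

247 acres

37 = 14.5 × A^0.17  ⇒  A^0.17 = 37/14.5 = 2.552
ln A = ln(2.552) / 0.17 = 0.9368 / 0.17 = 5.5104
A = e^5.5104 ≈ 247.3 acres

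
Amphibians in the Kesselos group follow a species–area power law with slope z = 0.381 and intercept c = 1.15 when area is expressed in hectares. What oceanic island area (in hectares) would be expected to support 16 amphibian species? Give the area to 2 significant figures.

16 = 1.15 × A^0.381  ⇒  A^0.381 = 16/1.15 = 13.91
ln A = ln(13.91) / 0.381 = 2.6328 / 0.381 = 6.9103
A = e^6.9103 ≈ 1003 hectares

1000 hectares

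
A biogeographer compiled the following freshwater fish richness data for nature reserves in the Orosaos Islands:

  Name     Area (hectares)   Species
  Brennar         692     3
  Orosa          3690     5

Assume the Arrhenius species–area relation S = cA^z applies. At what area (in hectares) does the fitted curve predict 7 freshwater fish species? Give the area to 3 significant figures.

11100 hectares

z = ln(5/3) / ln(3690/692) = 0.5108 / 1.6738 = 0.3052
c = 3 / 692^0.3052 = 3 / 7.358 = 0.4077
A = (7/0.4077)^(1/0.3052) ⇒ ln A = ln(17.17)/0.3052 = 9.3159
A = e^9.3159 ≈ 11113 hectares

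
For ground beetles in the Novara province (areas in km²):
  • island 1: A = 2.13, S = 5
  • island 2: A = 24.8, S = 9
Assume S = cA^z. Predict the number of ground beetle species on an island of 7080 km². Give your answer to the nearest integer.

35

z = ln(9/5) / ln(24.8/2.13) = 0.5878 / 2.4547 = 0.2395
c = 5 / 2.13^0.2395 = 5 / 1.198 = 4.172
S₃ = 4.172 × 7080^0.2395 = 4.172 × 8.354 ≈ 34.85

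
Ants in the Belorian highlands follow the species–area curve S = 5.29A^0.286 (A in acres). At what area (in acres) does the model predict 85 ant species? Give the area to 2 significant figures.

16000 acres

85 = 5.29 × A^0.286  ⇒  A^0.286 = 85/5.29 = 16.07
ln A = ln(16.07) / 0.286 = 2.7768 / 0.286 = 9.7092
A = e^9.7092 ≈ 16469 acres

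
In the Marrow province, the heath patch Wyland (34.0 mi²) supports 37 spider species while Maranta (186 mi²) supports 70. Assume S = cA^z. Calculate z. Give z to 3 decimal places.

Taking logs: ln S = ln c + z ln A, so z = (ln S₂ − ln S₁)/(ln A₂ − ln A₁).
z = ln(70/37) / ln(186/34) = ln(1.892) / ln(5.471) = 0.6376 / 1.6994 = 0.3752

0.375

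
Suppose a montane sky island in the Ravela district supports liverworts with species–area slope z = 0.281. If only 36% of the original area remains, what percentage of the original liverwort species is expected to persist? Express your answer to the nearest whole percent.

S_new/S_old = (A_new/A_old)^z = 0.36^0.281
= exp(0.281 × ln 0.36) = exp(0.281 × -1.0217) = exp(-0.2871) ≈ 0.7504

75%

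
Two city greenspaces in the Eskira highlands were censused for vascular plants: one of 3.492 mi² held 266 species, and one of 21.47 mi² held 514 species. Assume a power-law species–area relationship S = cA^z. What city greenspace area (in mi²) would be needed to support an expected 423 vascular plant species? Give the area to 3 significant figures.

12.5 mi²

z = ln(514/266) / ln(21.47/3.492) = 0.6587 / 1.8162 = 0.3627
c = 266 / 3.492^0.3627 = 266 / 1.574 = 169
A = (423/169)^(1/0.3627) ⇒ ln A = ln(2.503)/0.3627 = 2.5294
A = e^2.5294 ≈ 12.55 mi²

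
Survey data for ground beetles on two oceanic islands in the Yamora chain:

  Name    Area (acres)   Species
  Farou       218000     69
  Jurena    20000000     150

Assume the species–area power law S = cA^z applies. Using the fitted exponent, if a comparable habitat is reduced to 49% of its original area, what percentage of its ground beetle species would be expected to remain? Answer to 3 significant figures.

88.5%

z = ln(150/69) / ln(20000000/218000) = 0.7765 / 4.5190 = 0.1718
S_new/S_old = (A_new/A_old)^z = 0.49^0.1718 = exp(0.1718 × -0.7133) = 0.8846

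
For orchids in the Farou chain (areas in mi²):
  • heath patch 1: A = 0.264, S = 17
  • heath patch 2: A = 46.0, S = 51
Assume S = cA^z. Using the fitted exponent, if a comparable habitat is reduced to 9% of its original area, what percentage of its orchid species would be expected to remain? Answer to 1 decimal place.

z = ln(51/17) / ln(46/0.264) = 1.0986 / 5.1604 = 0.2129
S_new/S_old = (A_new/A_old)^z = 0.09^0.2129 = exp(0.2129 × -2.4079) = 0.5989

59.9%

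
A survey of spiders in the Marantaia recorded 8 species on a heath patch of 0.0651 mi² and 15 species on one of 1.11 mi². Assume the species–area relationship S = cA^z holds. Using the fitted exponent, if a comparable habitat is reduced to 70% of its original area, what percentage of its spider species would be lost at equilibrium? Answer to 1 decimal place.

z = ln(15/8) / ln(1.11/0.0651) = 0.6286 / 2.8362 = 0.2216
S_new/S_old = (A_new/A_old)^z = 0.7^0.2216 = exp(0.2216 × -0.3567) = 0.924
Fraction lost = 1 − 0.924 = 0.07601

7.6%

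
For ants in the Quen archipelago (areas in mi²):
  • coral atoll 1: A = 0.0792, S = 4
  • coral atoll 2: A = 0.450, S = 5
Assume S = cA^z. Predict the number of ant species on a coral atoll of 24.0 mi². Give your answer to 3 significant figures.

z = ln(5/4) / ln(0.45/0.0792) = 0.2231 / 1.7373 = 0.1284
c = 4 / 0.0792^0.1284 = 4 / 0.722 = 5.54
S₃ = 5.54 × 24^0.1284 = 5.54 × 1.504 ≈ 8.333

8.33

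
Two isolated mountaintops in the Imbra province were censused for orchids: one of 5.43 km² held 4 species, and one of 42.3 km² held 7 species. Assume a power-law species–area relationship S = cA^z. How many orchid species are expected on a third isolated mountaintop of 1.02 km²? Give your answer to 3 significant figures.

2.54

z = ln(7/4) / ln(42.3/5.43) = 0.5596 / 2.0528 = 0.2726
c = 4 / 5.43^0.2726 = 4 / 1.586 = 2.522
S₃ = 2.522 × 1.02^0.2726 = 2.522 × 1.005 ≈ 2.536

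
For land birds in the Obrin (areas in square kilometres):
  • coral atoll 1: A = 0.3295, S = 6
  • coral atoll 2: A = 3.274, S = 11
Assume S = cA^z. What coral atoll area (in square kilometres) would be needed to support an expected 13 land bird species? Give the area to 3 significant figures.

z = ln(11/6) / ln(3.274/0.3295) = 0.6061 / 2.2962 = 0.2640
c = 6 / 0.3295^0.2640 = 6 / 0.746 = 8.043
A = (13/8.043)^(1/0.2640) ⇒ ln A = ln(1.616)/0.2640 = 1.8189
A = e^1.8189 ≈ 6.165 square kilometres

6.16 square kilometres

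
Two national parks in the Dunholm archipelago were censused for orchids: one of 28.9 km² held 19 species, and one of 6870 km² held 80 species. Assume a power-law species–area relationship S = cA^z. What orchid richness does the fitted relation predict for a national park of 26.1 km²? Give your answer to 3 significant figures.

18.5

z = ln(80/19) / ln(6870/28.9) = 1.4376 / 5.4711 = 0.2628
c = 19 / 28.9^0.2628 = 19 / 2.42 = 7.85
S₃ = 7.85 × 26.1^0.2628 = 7.85 × 2.356 ≈ 18.5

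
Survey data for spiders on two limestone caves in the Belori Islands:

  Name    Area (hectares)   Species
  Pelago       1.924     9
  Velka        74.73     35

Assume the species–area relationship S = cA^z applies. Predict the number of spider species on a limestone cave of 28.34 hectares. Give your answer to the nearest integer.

z = ln(35/9) / ln(74.73/1.924) = 1.3581 / 3.6595 = 0.3711
c = 9 / 1.924^0.3711 = 9 / 1.275 = 7.059
S₃ = 7.059 × 28.34^0.3711 = 7.059 × 3.46 ≈ 24.42

24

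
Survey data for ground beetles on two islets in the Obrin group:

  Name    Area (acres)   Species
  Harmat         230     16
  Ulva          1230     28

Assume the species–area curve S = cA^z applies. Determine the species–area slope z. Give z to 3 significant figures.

0.334

Taking logs: ln S = ln c + z ln A, so z = (ln S₂ − ln S₁)/(ln A₂ − ln A₁).
z = ln(28/16) / ln(1230/230) = ln(1.75) / ln(5.348) = 0.5596 / 1.6767 = 0.3338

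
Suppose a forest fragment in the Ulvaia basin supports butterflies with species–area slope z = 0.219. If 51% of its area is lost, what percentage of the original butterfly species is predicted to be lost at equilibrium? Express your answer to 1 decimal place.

14.5%

S_new/S_old = (A_new/A_old)^z = 0.49^0.219
= exp(0.219 × ln 0.49) = exp(0.219 × -0.7133) = exp(-0.1562) ≈ 0.8554
Fraction lost = 1 − 0.8554 = 0.1446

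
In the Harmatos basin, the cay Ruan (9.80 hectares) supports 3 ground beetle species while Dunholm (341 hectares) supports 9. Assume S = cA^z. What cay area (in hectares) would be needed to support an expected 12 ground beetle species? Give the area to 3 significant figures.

864 hectares

z = ln(9/3) / ln(341/9.8) = 1.0986 / 3.5495 = 0.3095
c = 3 / 9.8^0.3095 = 3 / 2.027 = 1.48
A = (12/1.48)^(1/0.3095) ⇒ ln A = ln(8.107)/0.3095 = 6.7614
A = e^6.7614 ≈ 863.8 hectares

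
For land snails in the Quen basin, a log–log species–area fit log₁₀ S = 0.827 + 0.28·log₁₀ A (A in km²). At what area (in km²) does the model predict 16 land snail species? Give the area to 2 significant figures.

16 = 6.714 × A^0.28  ⇒  A^0.28 = 16/6.714 = 2.383
ln A = ln(2.383) / 0.28 = 0.8684 / 0.28 = 3.1013
A = e^3.1013 ≈ 22.23 km²

22 km²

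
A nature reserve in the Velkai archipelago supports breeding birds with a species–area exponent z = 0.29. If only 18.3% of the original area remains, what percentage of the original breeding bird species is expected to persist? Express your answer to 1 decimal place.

S_new/S_old = (A_new/A_old)^z = 0.183^0.29
= exp(0.29 × ln 0.183) = exp(0.29 × -1.6983) = exp(-0.4925) ≈ 0.6111

61.1%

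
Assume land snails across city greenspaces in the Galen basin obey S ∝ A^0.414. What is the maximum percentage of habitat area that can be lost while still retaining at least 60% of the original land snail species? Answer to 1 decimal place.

Need (A_new/A_old)^0.414 = 0.6, so A_new/A_old = 0.6^(1/0.414) = 0.6^2.415
ln(A_new/A_old) = ln 0.6 / 0.414 = -0.5108 / 0.414 = -1.2339
A_new/A_old = e^-1.2339 ≈ 0.2912
Fraction that can be lost = 1 − 0.2912 = 0.7088

70.9%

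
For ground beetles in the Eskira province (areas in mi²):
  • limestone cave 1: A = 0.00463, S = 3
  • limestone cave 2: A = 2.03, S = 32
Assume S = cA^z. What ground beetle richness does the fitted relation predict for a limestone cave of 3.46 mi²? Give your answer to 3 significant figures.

39.4

z = ln(32/3) / ln(2.03/0.00463) = 2.3671 / 6.0832 = 0.3891
c = 3 / 0.00463^0.3891 = 3 / 0.1235 = 24.29
S₃ = 24.29 × 3.46^0.3891 = 24.29 × 1.621 ≈ 39.38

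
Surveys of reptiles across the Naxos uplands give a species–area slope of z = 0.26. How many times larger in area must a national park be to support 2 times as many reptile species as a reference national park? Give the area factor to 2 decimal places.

14.38

(A₂/A₁)^0.26 = 2, so A₂/A₁ = 2^(1/0.26) = 2^3.846
ln(A₂/A₁) = ln 2 / 0.26 = 0.6931 / 0.26 = 2.6660
A₂/A₁ = e^2.6660 ≈ 14.38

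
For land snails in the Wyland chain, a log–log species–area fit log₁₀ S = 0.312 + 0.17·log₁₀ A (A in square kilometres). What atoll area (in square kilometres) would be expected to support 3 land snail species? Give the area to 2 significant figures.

9.4 square kilometres

3 = 2.051 × A^0.17  ⇒  A^0.17 = 3/2.051 = 1.463
ln A = ln(1.463) / 0.17 = 0.3802 / 0.17 = 2.2365
A = e^2.2365 ≈ 9.361 square kilometres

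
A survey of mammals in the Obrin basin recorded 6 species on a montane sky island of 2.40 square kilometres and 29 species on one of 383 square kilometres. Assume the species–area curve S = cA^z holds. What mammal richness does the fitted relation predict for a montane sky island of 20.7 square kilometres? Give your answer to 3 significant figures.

z = ln(29/6) / ln(383/2.4) = 1.5755 / 5.0726 = 0.3106
c = 6 / 2.4^0.3106 = 6 / 1.312 = 4.571
S₃ = 4.571 × 20.7^0.3106 = 4.571 × 2.563 ≈ 11.72

11.7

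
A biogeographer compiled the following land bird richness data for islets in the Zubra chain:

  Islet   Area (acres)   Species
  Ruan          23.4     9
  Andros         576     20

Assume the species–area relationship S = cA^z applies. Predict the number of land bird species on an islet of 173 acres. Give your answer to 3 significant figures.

14.8

z = ln(20/9) / ln(576/23.4) = 0.7985 / 3.2034 = 0.2493
c = 9 / 23.4^0.2493 = 9 / 2.194 = 4.101
S₃ = 4.101 × 173^0.2493 = 4.101 × 3.613 ≈ 14.82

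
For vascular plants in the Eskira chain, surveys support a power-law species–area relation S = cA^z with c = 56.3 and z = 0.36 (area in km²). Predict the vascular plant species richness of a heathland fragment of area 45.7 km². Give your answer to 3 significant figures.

S = 56.3 × 45.7^0.36 = 56.3 × 3.959 ≈ 222.9

223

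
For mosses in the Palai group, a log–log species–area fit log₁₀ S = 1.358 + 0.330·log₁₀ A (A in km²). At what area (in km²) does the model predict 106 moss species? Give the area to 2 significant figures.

110 km²

106 = 22.8 × A^0.33  ⇒  A^0.33 = 106/22.8 = 4.648
ln A = ln(4.648) / 0.33 = 1.5365 / 0.33 = 4.6561
A = e^4.6561 ≈ 105.2 km²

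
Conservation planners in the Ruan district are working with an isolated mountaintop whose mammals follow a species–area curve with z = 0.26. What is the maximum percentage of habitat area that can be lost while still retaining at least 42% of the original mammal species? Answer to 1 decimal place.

Need (A_new/A_old)^0.26 = 0.42, so A_new/A_old = 0.42^(1/0.26) = 0.42^3.846
ln(A_new/A_old) = ln 0.42 / 0.26 = -0.8675 / 0.26 = -3.3365
A_new/A_old = e^-3.3365 ≈ 0.03556
Fraction that can be lost = 1 − 0.03556 = 0.9644

96.4%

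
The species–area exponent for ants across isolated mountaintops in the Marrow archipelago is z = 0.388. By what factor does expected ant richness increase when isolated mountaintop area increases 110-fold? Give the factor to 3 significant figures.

S₂/S₁ = (A₂/A₁)^z = 110^0.388
ln(S₂/S₁) = 0.388 × ln 110 = 0.388 × 4.7005 = 1.8238
S₂/S₁ = e^1.8238 ≈ 6.195

6.20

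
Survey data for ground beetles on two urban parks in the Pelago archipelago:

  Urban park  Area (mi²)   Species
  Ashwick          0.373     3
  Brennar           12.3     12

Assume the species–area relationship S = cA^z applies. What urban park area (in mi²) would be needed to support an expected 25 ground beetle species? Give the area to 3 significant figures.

78.3 mi²

z = ln(12/3) / ln(12.3/0.373) = 1.3863 / 3.4958 = 0.3966
c = 3 / 0.373^0.3966 = 3 / 0.6763 = 4.436
A = (25/4.436)^(1/0.3966) ⇒ ln A = ln(5.636)/0.3966 = 4.3604
A = e^4.3604 ≈ 78.29 mi²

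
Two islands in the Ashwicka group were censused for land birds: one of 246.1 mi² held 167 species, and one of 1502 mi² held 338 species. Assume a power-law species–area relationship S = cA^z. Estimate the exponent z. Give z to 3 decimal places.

Taking logs: ln S = ln c + z ln A, so z = (ln S₂ − ln S₁)/(ln A₂ − ln A₁).
z = ln(338/167) / ln(1502/246.1) = ln(2.024) / ln(6.103) = 0.7051 / 1.8088 = 0.3898

0.390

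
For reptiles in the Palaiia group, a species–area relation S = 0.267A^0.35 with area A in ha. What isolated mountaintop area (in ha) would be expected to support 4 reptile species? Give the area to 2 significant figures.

2300 ha

4 = 0.267 × A^0.35  ⇒  A^0.35 = 4/0.267 = 14.98
ln A = ln(14.98) / 0.35 = 2.7068 / 0.35 = 7.7337
A = e^7.7337 ≈ 2284 ha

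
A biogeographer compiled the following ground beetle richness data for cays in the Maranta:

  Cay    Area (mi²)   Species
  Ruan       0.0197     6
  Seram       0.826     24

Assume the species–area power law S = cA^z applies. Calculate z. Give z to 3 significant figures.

Taking logs: ln S = ln c + z ln A, so z = (ln S₂ − ln S₁)/(ln A₂ − ln A₁).
z = ln(24/6) / ln(0.826/0.0197) = ln(4) / ln(41.93) = 1.3863 / 3.7360 = 0.3711

0.371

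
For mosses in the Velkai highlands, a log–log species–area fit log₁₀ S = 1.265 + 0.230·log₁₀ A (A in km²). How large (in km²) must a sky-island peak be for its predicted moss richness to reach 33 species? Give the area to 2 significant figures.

13 km²

33 = 18.41 × A^0.23  ⇒  A^0.23 = 33/18.41 = 1.793
ln A = ln(1.793) / 0.23 = 0.5837 / 0.23 = 2.5380
A = e^2.5380 ≈ 12.65 km²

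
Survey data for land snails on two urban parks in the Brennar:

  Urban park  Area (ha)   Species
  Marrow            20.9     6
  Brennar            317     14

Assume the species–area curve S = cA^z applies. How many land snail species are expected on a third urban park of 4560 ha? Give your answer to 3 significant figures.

32.1

z = ln(14/6) / ln(317/20.9) = 0.8473 / 2.7192 = 0.3116
c = 6 / 20.9^0.3116 = 6 / 2.578 = 2.327
S₃ = 2.327 × 4560^0.3116 = 2.327 × 13.81 ≈ 32.13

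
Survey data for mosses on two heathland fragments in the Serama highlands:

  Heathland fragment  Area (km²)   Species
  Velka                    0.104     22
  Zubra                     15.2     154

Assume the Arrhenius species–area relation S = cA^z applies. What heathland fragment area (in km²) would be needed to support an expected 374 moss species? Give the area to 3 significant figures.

148 km²

z = ln(154/22) / ln(15.2/0.104) = 1.9459 / 4.9847 = 0.3904
c = 22 / 0.104^0.3904 = 22 / 0.4133 = 53.23
A = (374/53.23)^(1/0.3904) ⇒ ln A = ln(7.026)/0.3904 = 4.9942
A = e^4.9942 ≈ 147.6 km²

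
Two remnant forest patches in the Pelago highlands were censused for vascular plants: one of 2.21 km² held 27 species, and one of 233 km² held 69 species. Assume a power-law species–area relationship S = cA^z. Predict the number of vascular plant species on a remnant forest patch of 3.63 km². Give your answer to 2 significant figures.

30

z = ln(69/27) / ln(233/2.21) = 0.9383 / 4.6580 = 0.2014
c = 27 / 2.21^0.2014 = 27 / 1.173 = 23.01
S₃ = 23.01 × 3.63^0.2014 = 23.01 × 1.297 ≈ 29.84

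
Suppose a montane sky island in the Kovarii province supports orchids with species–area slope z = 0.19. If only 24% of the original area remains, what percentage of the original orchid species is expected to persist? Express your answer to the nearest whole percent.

S_new/S_old = (A_new/A_old)^z = 0.24^0.19
= exp(0.19 × ln 0.24) = exp(0.19 × -1.4271) = exp(-0.2712) ≈ 0.7625

76%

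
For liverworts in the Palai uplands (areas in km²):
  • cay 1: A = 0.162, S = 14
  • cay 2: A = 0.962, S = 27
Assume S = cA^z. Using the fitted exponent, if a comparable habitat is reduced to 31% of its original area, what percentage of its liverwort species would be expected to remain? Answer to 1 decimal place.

z = ln(27/14) / ln(0.962/0.162) = 0.6568 / 1.7814 = 0.3687
S_new/S_old = (A_new/A_old)^z = 0.31^0.3687 = exp(0.3687 × -1.1712) = 0.6493

64.9%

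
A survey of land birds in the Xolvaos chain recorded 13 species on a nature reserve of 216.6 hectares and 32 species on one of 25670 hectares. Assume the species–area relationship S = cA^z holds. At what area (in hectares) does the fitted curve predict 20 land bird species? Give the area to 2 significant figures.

2100 hectares

z = ln(32/13) / ln(25670/216.6) = 0.9008 / 4.7750 = 0.1886
c = 13 / 216.6^0.1886 = 13 / 2.758 = 4.713
A = (20/4.713)^(1/0.1886) ⇒ ln A = ln(4.243)/0.1886 = 7.6616
A = e^7.6616 ≈ 2125 hectares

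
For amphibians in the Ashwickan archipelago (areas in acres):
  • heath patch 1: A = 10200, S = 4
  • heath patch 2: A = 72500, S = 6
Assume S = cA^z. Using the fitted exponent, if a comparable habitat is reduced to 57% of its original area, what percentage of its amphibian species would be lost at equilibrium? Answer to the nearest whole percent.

z = ln(6/4) / ln(72500/10200) = 0.4055 / 1.9612 = 0.2067
S_new/S_old = (A_new/A_old)^z = 0.57^0.2067 = exp(0.2067 × -0.5621) = 0.8903
Fraction lost = 1 − 0.8903 = 0.1097

11%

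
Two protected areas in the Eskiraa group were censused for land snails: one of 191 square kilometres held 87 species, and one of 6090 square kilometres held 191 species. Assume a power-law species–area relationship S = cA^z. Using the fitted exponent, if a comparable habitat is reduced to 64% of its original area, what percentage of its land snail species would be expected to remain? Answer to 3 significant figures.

z = ln(191/87) / ln(6090/191) = 0.7864 / 3.4621 = 0.2271
S_new/S_old = (A_new/A_old)^z = 0.64^0.2271 = exp(0.2271 × -0.4463) = 0.9036

90.4%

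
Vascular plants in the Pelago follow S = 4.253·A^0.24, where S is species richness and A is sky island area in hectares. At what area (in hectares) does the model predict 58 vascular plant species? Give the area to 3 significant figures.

53500 hectares

58 = 4.253 × A^0.24  ⇒  A^0.24 = 58/4.253 = 13.64
ln A = ln(13.64) / 0.24 = 2.6128 / 0.24 = 10.8867
A = e^10.8867 ≈ 53463 hectares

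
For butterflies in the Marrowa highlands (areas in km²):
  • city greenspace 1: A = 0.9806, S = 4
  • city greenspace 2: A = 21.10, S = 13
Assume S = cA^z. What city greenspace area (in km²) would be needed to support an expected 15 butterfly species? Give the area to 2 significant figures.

z = ln(13/4) / ln(21.1/0.9806) = 1.1787 / 3.0689 = 0.3841
c = 4 / 0.9806^0.3841 = 4 / 0.9925 = 4.03
A = (15/4.03)^(1/0.3841) ⇒ ln A = ln(3.722)/0.3841 = 3.4219
A = e^3.4219 ≈ 30.63 km²

31 km²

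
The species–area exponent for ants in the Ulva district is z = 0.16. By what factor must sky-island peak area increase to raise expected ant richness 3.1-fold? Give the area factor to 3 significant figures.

(A₂/A₁)^0.16 = 3.1, so A₂/A₁ = 3.1^(1/0.16) = 3.1^6.25
ln(A₂/A₁) = ln 3.1 / 0.16 = 1.1314 / 0.16 = 7.0713
A₂/A₁ = e^7.0713 ≈ 1178

1180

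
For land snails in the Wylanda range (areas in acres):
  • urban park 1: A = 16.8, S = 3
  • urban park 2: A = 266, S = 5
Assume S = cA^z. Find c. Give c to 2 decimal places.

1.78

z = ln(S₂/S₁) / ln(A₂/A₁) = ln(5/3) / ln(266/16.8) = 0.5108 / 2.7621 = 0.1849
c = S₁ / A₁^z = 3 / 16.8^0.1849 = 3 / 1.685 = 1.78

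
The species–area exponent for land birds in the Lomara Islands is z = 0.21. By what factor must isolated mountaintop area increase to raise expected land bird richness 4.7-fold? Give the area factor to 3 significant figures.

1590

(A₂/A₁)^0.21 = 4.7, so A₂/A₁ = 4.7^(1/0.21) = 4.7^4.762
ln(A₂/A₁) = ln 4.7 / 0.21 = 1.5476 / 0.21 = 7.3693
A₂/A₁ = e^7.3693 ≈ 1587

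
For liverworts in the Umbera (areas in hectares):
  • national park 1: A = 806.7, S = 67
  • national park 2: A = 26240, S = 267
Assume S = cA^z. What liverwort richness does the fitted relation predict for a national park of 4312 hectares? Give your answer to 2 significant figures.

130

z = ln(267/67) / ln(26240/806.7) = 1.3826 / 3.4821 = 0.3970
c = 67 / 806.7^0.3970 = 67 / 14.26 = 4.699
S₃ = 4.699 × 4312^0.3970 = 4.699 × 27.74 ≈ 130.4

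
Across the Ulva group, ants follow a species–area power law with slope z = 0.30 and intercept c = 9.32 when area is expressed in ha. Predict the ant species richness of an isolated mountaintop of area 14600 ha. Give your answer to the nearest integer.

S = 9.32 × 14600^0.3
ln S = ln 9.32 + 0.3 × ln 14600 = 2.2322 + 0.3 × 9.5888 = 5.1088
S = e^5.1088 ≈ 165.5

165 species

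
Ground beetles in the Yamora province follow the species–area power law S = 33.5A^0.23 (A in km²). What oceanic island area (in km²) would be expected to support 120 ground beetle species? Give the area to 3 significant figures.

120 = 33.5 × A^0.23  ⇒  A^0.23 = 120/33.5 = 3.582
ln A = ln(3.582) / 0.23 = 1.2759 / 0.23 = 5.5476
A = e^5.5476 ≈ 256.6 km²

257 km²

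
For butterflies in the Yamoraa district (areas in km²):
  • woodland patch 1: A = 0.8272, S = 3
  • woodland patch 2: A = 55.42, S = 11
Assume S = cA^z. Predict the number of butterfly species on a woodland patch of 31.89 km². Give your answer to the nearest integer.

9

z = ln(11/3) / ln(55.42/0.8272) = 1.2993 / 4.2046 = 0.3090
c = 3 / 0.8272^0.3090 = 3 / 0.9431 = 3.181
S₃ = 3.181 × 31.89^0.3090 = 3.181 × 2.915 ≈ 9.273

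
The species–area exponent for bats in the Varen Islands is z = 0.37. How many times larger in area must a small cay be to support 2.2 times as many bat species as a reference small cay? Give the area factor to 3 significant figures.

(A₂/A₁)^0.37 = 2.2, so A₂/A₁ = 2.2^(1/0.37) = 2.2^2.703
ln(A₂/A₁) = ln 2.2 / 0.37 = 0.7885 / 0.37 = 2.1310
A₂/A₁ = e^2.1310 ≈ 8.423

8.42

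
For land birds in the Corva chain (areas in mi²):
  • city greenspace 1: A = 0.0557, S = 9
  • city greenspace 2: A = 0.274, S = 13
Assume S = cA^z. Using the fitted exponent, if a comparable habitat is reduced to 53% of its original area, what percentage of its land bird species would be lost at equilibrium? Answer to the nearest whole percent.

z = ln(13/9) / ln(0.274/0.0557) = 0.3677 / 1.5931 = 0.2308
S_new/S_old = (A_new/A_old)^z = 0.53^0.2308 = exp(0.2308 × -0.6349) = 0.8637
Fraction lost = 1 − 0.8637 = 0.1363

14%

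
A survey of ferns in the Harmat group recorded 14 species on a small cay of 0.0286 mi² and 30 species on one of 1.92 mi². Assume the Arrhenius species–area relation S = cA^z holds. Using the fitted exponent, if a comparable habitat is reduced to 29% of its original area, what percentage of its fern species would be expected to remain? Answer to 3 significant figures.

z = ln(30/14) / ln(1.92/0.0286) = 0.7621 / 4.2067 = 0.1812
S_new/S_old = (A_new/A_old)^z = 0.29^0.1812 = exp(0.1812 × -1.2379) = 0.7991

79.9%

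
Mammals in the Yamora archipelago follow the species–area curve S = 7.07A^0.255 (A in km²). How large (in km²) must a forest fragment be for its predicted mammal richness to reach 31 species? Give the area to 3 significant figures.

329 km²

31 = 7.07 × A^0.255  ⇒  A^0.255 = 31/7.07 = 4.385
ln A = ln(4.385) / 0.255 = 1.4781 / 0.255 = 5.7966
A = e^5.7966 ≈ 329.2 km²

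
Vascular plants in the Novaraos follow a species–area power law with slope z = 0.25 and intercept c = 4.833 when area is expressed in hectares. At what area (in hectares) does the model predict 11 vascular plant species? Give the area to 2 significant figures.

27 hectares

11 = 4.833 × A^0.25  ⇒  A^0.25 = 11/4.833 = 2.276
ln A = ln(2.276) / 0.25 = 0.8224 / 0.25 = 3.2897
A = e^3.2897 ≈ 26.84 hectares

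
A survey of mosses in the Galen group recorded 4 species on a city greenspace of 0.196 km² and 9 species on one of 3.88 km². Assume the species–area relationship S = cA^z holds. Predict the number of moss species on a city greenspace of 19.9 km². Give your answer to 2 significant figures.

z = ln(9/4) / ln(3.88/0.196) = 0.8109 / 2.9855 = 0.2716
c = 4 / 0.196^0.2716 = 4 / 0.6423 = 6.227
S₃ = 6.227 × 19.9^0.2716 = 6.227 × 2.253 ≈ 14.03

14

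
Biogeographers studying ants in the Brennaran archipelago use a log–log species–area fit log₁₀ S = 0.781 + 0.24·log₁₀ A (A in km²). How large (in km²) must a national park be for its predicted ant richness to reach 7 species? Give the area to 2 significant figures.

1.8 km²

7 = 6.039 × A^0.24  ⇒  A^0.24 = 7/6.039 = 1.159
ln A = ln(1.159) / 0.24 = 0.1476 / 0.24 = 0.6150
A = e^0.6150 ≈ 1.85 km²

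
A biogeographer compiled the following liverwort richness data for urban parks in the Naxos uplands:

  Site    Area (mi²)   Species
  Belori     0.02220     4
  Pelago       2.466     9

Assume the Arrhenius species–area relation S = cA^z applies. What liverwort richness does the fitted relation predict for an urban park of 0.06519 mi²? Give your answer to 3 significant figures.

4.82

z = ln(9/4) / ln(2.466/0.0222) = 0.8109 / 4.7103 = 0.1722
c = 4 / 0.0222^0.1722 = 4 / 0.5192 = 7.705
S₃ = 7.705 × 0.06519^0.1722 = 7.705 × 0.625 ≈ 4.815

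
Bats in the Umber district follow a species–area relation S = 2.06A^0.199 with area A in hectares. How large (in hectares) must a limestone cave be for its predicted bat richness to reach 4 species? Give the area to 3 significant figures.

4 = 2.06 × A^0.199  ⇒  A^0.199 = 4/2.06 = 1.942
ln A = ln(1.942) / 0.199 = 0.6636 / 0.199 = 3.3346
A = e^3.3346 ≈ 28.07 hectares

28.1 hectares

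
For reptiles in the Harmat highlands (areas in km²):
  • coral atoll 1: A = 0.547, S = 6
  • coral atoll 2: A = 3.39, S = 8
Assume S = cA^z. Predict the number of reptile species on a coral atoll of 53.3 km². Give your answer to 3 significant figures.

12.4

z = ln(8/6) / ln(3.39/0.547) = 0.2877 / 1.8241 = 0.1577
c = 6 / 0.547^0.1577 = 6 / 0.9092 = 6.599
S₃ = 6.599 × 53.3^0.1577 = 6.599 × 1.872 ≈ 12.35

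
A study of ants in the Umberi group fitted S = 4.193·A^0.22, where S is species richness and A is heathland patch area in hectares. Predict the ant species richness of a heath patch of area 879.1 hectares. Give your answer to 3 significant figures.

S = 4.193 × 879.1^0.22
ln S = ln 4.193 + 0.22 × ln 879.1 = 1.4334 + 0.22 × 6.7789 = 2.9248
S = e^2.9248 ≈ 18.63

18.6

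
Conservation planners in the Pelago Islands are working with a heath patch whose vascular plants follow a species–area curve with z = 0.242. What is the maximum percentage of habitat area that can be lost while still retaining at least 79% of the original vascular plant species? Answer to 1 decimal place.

Need (A_new/A_old)^0.242 = 0.79, so A_new/A_old = 0.79^(1/0.242) = 0.79^4.132
ln(A_new/A_old) = ln 0.79 / 0.242 = -0.2357 / 0.242 = -0.9741
A_new/A_old = e^-0.9741 ≈ 0.3775
Fraction that can be lost = 1 − 0.3775 = 0.6225

62.2%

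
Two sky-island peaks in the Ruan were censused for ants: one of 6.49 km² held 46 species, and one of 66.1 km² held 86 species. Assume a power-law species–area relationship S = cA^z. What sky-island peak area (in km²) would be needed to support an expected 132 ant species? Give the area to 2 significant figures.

320 km²

z = ln(86/46) / ln(66.1/6.49) = 0.6257 / 2.3209 = 0.2696
c = 46 / 6.49^0.2696 = 46 / 1.656 = 27.78
A = (132/27.78)^(1/0.2696) ⇒ ln A = ln(4.751)/0.2696 = 5.7804
A = e^5.7804 ≈ 323.9 km²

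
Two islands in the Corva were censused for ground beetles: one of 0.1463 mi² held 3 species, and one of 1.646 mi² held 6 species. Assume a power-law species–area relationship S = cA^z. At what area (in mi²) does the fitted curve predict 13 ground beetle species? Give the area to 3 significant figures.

24.5 mi²

z = ln(6/3) / ln(1.646/0.1463) = 0.6931 / 2.4204 = 0.2864
c = 3 / 0.1463^0.2864 = 3 / 0.5767 = 5.202
A = (13/5.202)^(1/0.2864) ⇒ ln A = ln(2.499)/0.2864 = 3.1983
A = e^3.1983 ≈ 24.49 mi²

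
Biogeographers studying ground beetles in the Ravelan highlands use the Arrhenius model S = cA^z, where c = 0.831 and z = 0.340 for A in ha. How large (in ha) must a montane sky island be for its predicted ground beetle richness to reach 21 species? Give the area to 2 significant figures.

21 = 0.831 × A^0.34  ⇒  A^0.34 = 21/0.831 = 25.27
ln A = ln(25.27) / 0.34 = 3.2296 / 0.34 = 9.4990
A = e^9.4990 ≈ 13346 ha

13000 ha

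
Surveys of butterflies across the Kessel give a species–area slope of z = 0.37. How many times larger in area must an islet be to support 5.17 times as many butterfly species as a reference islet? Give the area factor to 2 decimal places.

84.79

(A₂/A₁)^0.37 = 5.17, so A₂/A₁ = 5.17^(1/0.37) = 5.17^2.703
ln(A₂/A₁) = ln 5.17 / 0.37 = 1.6429 / 0.37 = 4.4402
A₂/A₁ = e^4.4402 ≈ 84.79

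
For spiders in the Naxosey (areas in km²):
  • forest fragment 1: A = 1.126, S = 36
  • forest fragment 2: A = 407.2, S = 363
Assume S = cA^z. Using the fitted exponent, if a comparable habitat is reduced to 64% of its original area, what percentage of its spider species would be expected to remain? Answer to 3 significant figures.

83.9%

z = ln(363/36) / ln(407.2/1.126) = 2.3109 / 5.8906 = 0.3923
S_new/S_old = (A_new/A_old)^z = 0.64^0.3923 = exp(0.3923 × -0.4463) = 0.8394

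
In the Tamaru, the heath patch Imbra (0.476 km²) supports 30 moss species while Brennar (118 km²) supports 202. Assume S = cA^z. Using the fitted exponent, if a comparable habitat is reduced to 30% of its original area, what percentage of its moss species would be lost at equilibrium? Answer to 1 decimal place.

z = ln(202/30) / ln(118/0.476) = 1.9071 / 5.5130 = 0.3459
S_new/S_old = (A_new/A_old)^z = 0.3^0.3459 = exp(0.3459 × -1.2040) = 0.6594
Fraction lost = 1 − 0.6594 = 0.3406

34.1%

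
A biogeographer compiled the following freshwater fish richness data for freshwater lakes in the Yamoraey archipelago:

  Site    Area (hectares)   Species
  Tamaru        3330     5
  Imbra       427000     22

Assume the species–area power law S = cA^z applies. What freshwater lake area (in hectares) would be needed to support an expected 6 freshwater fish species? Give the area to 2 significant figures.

6100 hectares

z = ln(22/5) / ln(427000/3330) = 1.4816 / 4.8538 = 0.3052
c = 5 / 3330^0.3052 = 5 / 11.89 = 0.4205
A = (6/0.4205)^(1/0.3052) ⇒ ln A = ln(14.27)/0.3052 = 8.7080
A = e^8.7080 ≈ 6051 hectares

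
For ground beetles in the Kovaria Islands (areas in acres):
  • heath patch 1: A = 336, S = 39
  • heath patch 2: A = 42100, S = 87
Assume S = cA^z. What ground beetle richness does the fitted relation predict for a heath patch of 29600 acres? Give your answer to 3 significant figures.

82.1

z = ln(87/39) / ln(42100/336) = 0.8023 / 4.8307 = 0.1661
c = 39 / 336^0.1661 = 39 / 2.628 = 14.84
S₃ = 14.84 × 29600^0.1661 = 14.84 × 5.529 ≈ 82.06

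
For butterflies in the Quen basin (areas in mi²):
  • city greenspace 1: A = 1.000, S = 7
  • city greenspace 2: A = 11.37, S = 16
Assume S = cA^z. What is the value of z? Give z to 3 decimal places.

Taking logs: ln S = ln c + z ln A, so z = (ln S₂ − ln S₁)/(ln A₂ − ln A₁).
z = ln(16/7) / ln(11.37/1) = ln(2.286) / ln(11.37) = 0.8267 / 2.4310 = 0.3401

0.340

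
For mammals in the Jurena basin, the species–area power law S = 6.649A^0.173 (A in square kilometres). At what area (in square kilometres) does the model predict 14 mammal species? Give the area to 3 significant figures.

14 = 6.649 × A^0.173  ⇒  A^0.173 = 14/6.649 = 2.106
ln A = ln(2.106) / 0.173 = 0.7446 / 0.173 = 4.3040
A = e^4.3040 ≈ 73.99 square kilometres

74.0 square kilometres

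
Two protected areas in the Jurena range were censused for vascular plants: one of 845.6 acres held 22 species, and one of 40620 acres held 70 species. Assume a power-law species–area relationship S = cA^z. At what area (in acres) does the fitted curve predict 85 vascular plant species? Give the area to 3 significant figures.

z = ln(70/22) / ln(40620/845.6) = 1.1575 / 3.8720 = 0.2989
c = 22 / 845.6^0.2989 = 22 / 7.499 = 2.934
A = (85/2.934)^(1/0.2989) ⇒ ln A = ln(28.97)/0.2989 = 11.2615
A = e^11.2615 ≈ 77770 acres

77800 acres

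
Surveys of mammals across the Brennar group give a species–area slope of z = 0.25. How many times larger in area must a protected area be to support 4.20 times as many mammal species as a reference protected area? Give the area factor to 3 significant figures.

311

(A₂/A₁)^0.25 = 4.2, so A₂/A₁ = 4.2^(1/0.25) = 4.2^4
ln(A₂/A₁) = ln 4.2 / 0.25 = 1.4351 / 0.25 = 5.7403
A₂/A₁ = e^5.7403 ≈ 311.2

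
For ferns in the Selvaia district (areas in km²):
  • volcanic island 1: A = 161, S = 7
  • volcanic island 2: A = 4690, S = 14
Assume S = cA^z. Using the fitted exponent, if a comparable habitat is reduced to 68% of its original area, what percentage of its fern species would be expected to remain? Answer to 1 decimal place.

z = ln(14/7) / ln(4690/161) = 0.6931 / 3.3718 = 0.2056
S_new/S_old = (A_new/A_old)^z = 0.68^0.2056 = exp(0.2056 × -0.3857) = 0.9238

92.4%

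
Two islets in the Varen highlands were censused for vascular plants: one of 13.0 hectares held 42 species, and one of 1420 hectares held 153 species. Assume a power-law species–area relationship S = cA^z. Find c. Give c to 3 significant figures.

20.7

z = ln(S₂/S₁) / ln(A₂/A₁) = ln(153/42) / ln(1420/13) = 1.2928 / 4.6935 = 0.2754
c = S₁ / A₁^z = 42 / 13^0.2754 = 42 / 2.027 = 20.72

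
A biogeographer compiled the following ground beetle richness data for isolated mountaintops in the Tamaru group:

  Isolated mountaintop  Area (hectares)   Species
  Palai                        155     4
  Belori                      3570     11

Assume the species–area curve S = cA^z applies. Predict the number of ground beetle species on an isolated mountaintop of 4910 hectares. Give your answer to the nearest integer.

12

z = ln(11/4) / ln(3570/155) = 1.0116 / 3.1369 = 0.3225
c = 4 / 155^0.3225 = 4 / 5.086 = 0.7865
S₃ = 0.7865 × 4910^0.3225 = 0.7865 × 15.5 ≈ 12.19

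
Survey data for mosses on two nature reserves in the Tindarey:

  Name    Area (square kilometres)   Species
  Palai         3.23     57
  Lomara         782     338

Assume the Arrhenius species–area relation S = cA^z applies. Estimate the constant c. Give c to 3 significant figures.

39.0

z = ln(S₂/S₁) / ln(A₂/A₁) = ln(338/57) / ln(782/3.23) = 1.7800 / 5.4894 = 0.3243
c = S₁ / A₁^z = 57 / 3.23^0.3243 = 57 / 1.463 = 38.97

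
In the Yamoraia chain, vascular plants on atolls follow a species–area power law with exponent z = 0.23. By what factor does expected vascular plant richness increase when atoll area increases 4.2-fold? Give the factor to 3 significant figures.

S₂/S₁ = (A₂/A₁)^z = 4.2^0.23
ln(S₂/S₁) = 0.23 × ln 4.2 = 0.23 × 1.4351 = 0.3301
S₂/S₁ = e^0.3301 ≈ 1.391

1.39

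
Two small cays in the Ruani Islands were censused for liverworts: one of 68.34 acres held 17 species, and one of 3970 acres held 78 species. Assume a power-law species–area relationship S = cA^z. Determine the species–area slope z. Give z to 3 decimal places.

Taking logs: ln S = ln c + z ln A, so z = (ln S₂ − ln S₁)/(ln A₂ − ln A₁).
z = ln(78/17) / ln(3970/68.34) = ln(4.588) / ln(58.09) = 1.5235 / 4.0620 = 0.3751

0.375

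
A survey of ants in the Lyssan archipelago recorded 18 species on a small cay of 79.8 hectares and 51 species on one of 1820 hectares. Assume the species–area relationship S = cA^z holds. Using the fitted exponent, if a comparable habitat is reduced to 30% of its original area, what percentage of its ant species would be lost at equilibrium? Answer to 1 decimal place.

33.0%

z = ln(51/18) / ln(1820/79.8) = 1.0415 / 3.1271 = 0.3330
S_new/S_old = (A_new/A_old)^z = 0.3^0.3330 = exp(0.3330 × -1.2040) = 0.6697
Fraction lost = 1 − 0.6697 = 0.3303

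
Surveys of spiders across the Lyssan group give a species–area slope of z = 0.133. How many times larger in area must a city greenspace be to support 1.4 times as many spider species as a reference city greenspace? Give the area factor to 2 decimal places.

(A₂/A₁)^0.133 = 1.4, so A₂/A₁ = 1.4^(1/0.133) = 1.4^7.519
ln(A₂/A₁) = ln 1.4 / 0.133 = 0.3365 / 0.133 = 2.5299
A₂/A₁ = e^2.5299 ≈ 12.55

12.55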